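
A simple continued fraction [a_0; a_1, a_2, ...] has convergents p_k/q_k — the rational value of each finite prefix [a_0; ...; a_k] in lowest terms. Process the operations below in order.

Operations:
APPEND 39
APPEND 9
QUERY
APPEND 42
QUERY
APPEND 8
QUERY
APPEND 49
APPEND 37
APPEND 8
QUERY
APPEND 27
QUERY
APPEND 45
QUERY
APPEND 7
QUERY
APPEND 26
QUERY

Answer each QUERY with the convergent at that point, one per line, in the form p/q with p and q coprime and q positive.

APPEND 39: p_0 = 39·1 + 0 = 39, q_0 = 39·0 + 1 = 1 → 39/1
APPEND 9: p_1 = 9·39 + 1 = 352, q_1 = 9·1 + 0 = 9 → 352/9
APPEND 42: p_2 = 42·352 + 39 = 14823, q_2 = 42·9 + 1 = 379 → 14823/379
APPEND 8: p_3 = 8·14823 + 352 = 118936, q_3 = 8·379 + 9 = 3041 → 118936/3041
APPEND 49: p_4 = 49·118936 + 14823 = 5842687, q_4 = 49·3041 + 379 = 149388 → 5842687/149388
APPEND 37: p_5 = 37·5842687 + 118936 = 216298355, q_5 = 37·149388 + 3041 = 5530397 → 216298355/5530397
APPEND 8: p_6 = 8·216298355 + 5842687 = 1736229527, q_6 = 8·5530397 + 149388 = 44392564 → 1736229527/44392564
APPEND 27: p_7 = 27·1736229527 + 216298355 = 47094495584, q_7 = 27·44392564 + 5530397 = 1204129625 → 47094495584/1204129625
APPEND 45: p_8 = 45·47094495584 + 1736229527 = 2120988530807, q_8 = 45·1204129625 + 44392564 = 54230225689 → 2120988530807/54230225689
APPEND 7: p_9 = 7·2120988530807 + 47094495584 = 14894014211233, q_9 = 7·54230225689 + 1204129625 = 380815709448 → 14894014211233/380815709448
APPEND 26: p_10 = 26·14894014211233 + 2120988530807 = 389365358022865, q_10 = 26·380815709448 + 54230225689 = 9955438671337 → 389365358022865/9955438671337

352/9
14823/379
118936/3041
1736229527/44392564
47094495584/1204129625
2120988530807/54230225689
14894014211233/380815709448
389365358022865/9955438671337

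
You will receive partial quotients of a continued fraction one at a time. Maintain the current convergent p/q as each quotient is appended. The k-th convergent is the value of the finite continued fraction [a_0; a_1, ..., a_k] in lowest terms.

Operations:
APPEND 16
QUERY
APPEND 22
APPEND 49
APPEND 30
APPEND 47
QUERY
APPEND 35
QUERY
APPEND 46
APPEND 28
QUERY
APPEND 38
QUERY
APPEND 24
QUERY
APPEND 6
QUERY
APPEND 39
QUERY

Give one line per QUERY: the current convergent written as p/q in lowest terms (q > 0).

APPEND 16: p_0 = 16·1 + 0 = 16, q_0 = 16·0 + 1 = 1 → 16/1
APPEND 22: p_1 = 22·16 + 1 = 353, q_1 = 22·1 + 0 = 22 → 353/22
APPEND 49: p_2 = 49·353 + 16 = 17313, q_2 = 49·22 + 1 = 1079 → 17313/1079
APPEND 30: p_3 = 30·17313 + 353 = 519743, q_3 = 30·1079 + 22 = 32392 → 519743/32392
APPEND 47: p_4 = 47·519743 + 17313 = 24445234, q_4 = 47·32392 + 1079 = 1523503 → 24445234/1523503
APPEND 35: p_5 = 35·24445234 + 519743 = 856102933, q_5 = 35·1523503 + 32392 = 53354997 → 856102933/53354997
APPEND 46: p_6 = 46·856102933 + 24445234 = 39405180152, q_6 = 46·53354997 + 1523503 = 2455853365 → 39405180152/2455853365
APPEND 28: p_7 = 28·39405180152 + 856102933 = 1104201147189, q_7 = 28·2455853365 + 53354997 = 68817249217 → 1104201147189/68817249217
APPEND 38: p_8 = 38·1104201147189 + 39405180152 = 41999048773334, q_8 = 38·68817249217 + 2455853365 = 2617511323611 → 41999048773334/2617511323611
APPEND 24: p_9 = 24·41999048773334 + 1104201147189 = 1009081371707205, q_9 = 24·2617511323611 + 68817249217 = 62889089015881 → 1009081371707205/62889089015881
APPEND 6: p_10 = 6·1009081371707205 + 41999048773334 = 6096487279016564, q_10 = 6·62889089015881 + 2617511323611 = 379952045418897 → 6096487279016564/379952045418897
APPEND 39: p_11 = 39·6096487279016564 + 1009081371707205 = 238772085253353201, q_11 = 39·379952045418897 + 62889089015881 = 14881018860352864 → 238772085253353201/14881018860352864

16/1
24445234/1523503
856102933/53354997
1104201147189/68817249217
41999048773334/2617511323611
1009081371707205/62889089015881
6096487279016564/379952045418897
238772085253353201/14881018860352864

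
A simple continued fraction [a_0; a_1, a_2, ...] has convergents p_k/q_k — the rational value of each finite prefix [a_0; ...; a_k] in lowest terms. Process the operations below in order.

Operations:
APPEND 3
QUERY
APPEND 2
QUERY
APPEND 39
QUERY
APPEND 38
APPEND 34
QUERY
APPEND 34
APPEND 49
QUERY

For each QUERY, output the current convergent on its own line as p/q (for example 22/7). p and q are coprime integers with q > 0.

APPEND 3: p_0 = 3·1 + 0 = 3, q_0 = 3·0 + 1 = 1 → 3/1
APPEND 2: p_1 = 2·3 + 1 = 7, q_1 = 2·1 + 0 = 2 → 7/2
APPEND 39: p_2 = 39·7 + 3 = 276, q_2 = 39·2 + 1 = 79 → 276/79
APPEND 38: p_3 = 38·276 + 7 = 10495, q_3 = 38·79 + 2 = 3004 → 10495/3004
APPEND 34: p_4 = 34·10495 + 276 = 357106, q_4 = 34·3004 + 79 = 102215 → 357106/102215
APPEND 34: p_5 = 34·357106 + 10495 = 12152099, q_5 = 34·102215 + 3004 = 3478314 → 12152099/3478314
APPEND 49: p_6 = 49·12152099 + 357106 = 595809957, q_6 = 49·3478314 + 102215 = 170539601 → 595809957/170539601

3/1
7/2
276/79
357106/102215
595809957/170539601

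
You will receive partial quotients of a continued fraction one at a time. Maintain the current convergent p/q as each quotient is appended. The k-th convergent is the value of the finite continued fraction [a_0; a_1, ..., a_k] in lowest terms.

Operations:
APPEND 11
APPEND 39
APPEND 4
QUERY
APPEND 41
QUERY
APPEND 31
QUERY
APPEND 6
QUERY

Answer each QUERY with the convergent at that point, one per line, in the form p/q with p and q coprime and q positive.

1731/157
71401/6476
2215162/200913
13362373/1211954

APPEND 11: p_0 = 11·1 + 0 = 11, q_0 = 11·0 + 1 = 1 → 11/1
APPEND 39: p_1 = 39·11 + 1 = 430, q_1 = 39·1 + 0 = 39 → 430/39
APPEND 4: p_2 = 4·430 + 11 = 1731, q_2 = 4·39 + 1 = 157 → 1731/157
APPEND 41: p_3 = 41·1731 + 430 = 71401, q_3 = 41·157 + 39 = 6476 → 71401/6476
APPEND 31: p_4 = 31·71401 + 1731 = 2215162, q_4 = 31·6476 + 157 = 200913 → 2215162/200913
APPEND 6: p_5 = 6·2215162 + 71401 = 13362373, q_5 = 6·200913 + 6476 = 1211954 → 13362373/1211954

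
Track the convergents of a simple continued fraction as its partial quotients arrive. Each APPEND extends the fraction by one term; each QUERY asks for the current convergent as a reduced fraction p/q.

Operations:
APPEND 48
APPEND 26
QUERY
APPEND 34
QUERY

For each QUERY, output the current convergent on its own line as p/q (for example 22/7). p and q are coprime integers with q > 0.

APPEND 48: p_0 = 48·1 + 0 = 48, q_0 = 48·0 + 1 = 1 → 48/1
APPEND 26: p_1 = 26·48 + 1 = 1249, q_1 = 26·1 + 0 = 26 → 1249/26
APPEND 34: p_2 = 34·1249 + 48 = 42514, q_2 = 34·26 + 1 = 885 → 42514/885

1249/26
42514/885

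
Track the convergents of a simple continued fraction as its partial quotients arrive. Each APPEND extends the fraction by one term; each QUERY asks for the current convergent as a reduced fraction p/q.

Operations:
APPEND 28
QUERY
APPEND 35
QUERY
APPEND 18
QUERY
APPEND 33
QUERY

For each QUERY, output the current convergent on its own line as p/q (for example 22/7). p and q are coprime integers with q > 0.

APPEND 28: p_0 = 28·1 + 0 = 28, q_0 = 28·0 + 1 = 1 → 28/1
APPEND 35: p_1 = 35·28 + 1 = 981, q_1 = 35·1 + 0 = 35 → 981/35
APPEND 18: p_2 = 18·981 + 28 = 17686, q_2 = 18·35 + 1 = 631 → 17686/631
APPEND 33: p_3 = 33·17686 + 981 = 584619, q_3 = 33·631 + 35 = 20858 → 584619/20858

28/1
981/35
17686/631
584619/20858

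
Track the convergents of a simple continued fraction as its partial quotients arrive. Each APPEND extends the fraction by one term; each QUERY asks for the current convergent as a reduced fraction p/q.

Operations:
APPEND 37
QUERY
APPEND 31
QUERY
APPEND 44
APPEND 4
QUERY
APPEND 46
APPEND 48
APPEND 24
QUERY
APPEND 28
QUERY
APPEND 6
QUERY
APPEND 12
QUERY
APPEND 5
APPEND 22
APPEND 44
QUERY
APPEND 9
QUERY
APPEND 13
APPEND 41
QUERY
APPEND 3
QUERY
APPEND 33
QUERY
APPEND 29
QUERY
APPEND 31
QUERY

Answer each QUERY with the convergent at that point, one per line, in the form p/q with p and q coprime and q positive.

37/1
1148/31
203344/5491
10848122325/292937287
304199038348/8214439175
1836042352413/49579572337
22336707267304/603169307219
110983286869337453/2996937348588244
1001369349262460907/27040478680986919
539281547267796959911/14562490046939132750
1630973426630672208977/44041993301018816441
54361404626079979856152/1467948268980560075303
1578111707582950088037385/42614541793737261000228
48975824339697532709015087/1322518743874835651082371

APPEND 37: p_0 = 37·1 + 0 = 37, q_0 = 37·0 + 1 = 1 → 37/1
APPEND 31: p_1 = 31·37 + 1 = 1148, q_1 = 31·1 + 0 = 31 → 1148/31
APPEND 44: p_2 = 44·1148 + 37 = 50549, q_2 = 44·31 + 1 = 1365 → 50549/1365
APPEND 4: p_3 = 4·50549 + 1148 = 203344, q_3 = 4·1365 + 31 = 5491 → 203344/5491
APPEND 46: p_4 = 46·203344 + 50549 = 9404373, q_4 = 46·5491 + 1365 = 253951 → 9404373/253951
APPEND 48: p_5 = 48·9404373 + 203344 = 451613248, q_5 = 48·253951 + 5491 = 12195139 → 451613248/12195139
APPEND 24: p_6 = 24·451613248 + 9404373 = 10848122325, q_6 = 24·12195139 + 253951 = 292937287 → 10848122325/292937287
APPEND 28: p_7 = 28·10848122325 + 451613248 = 304199038348, q_7 = 28·292937287 + 12195139 = 8214439175 → 304199038348/8214439175
APPEND 6: p_8 = 6·304199038348 + 10848122325 = 1836042352413, q_8 = 6·8214439175 + 292937287 = 49579572337 → 1836042352413/49579572337
APPEND 12: p_9 = 12·1836042352413 + 304199038348 = 22336707267304, q_9 = 12·49579572337 + 8214439175 = 603169307219 → 22336707267304/603169307219
APPEND 5: p_10 = 5·22336707267304 + 1836042352413 = 113519578688933, q_10 = 5·603169307219 + 49579572337 = 3065426108432 → 113519578688933/3065426108432
APPEND 22: p_11 = 22·113519578688933 + 22336707267304 = 2519767438423830, q_11 = 22·3065426108432 + 603169307219 = 68042543692723 → 2519767438423830/68042543692723
APPEND 44: p_12 = 44·2519767438423830 + 113519578688933 = 110983286869337453, q_12 = 44·68042543692723 + 3065426108432 = 2996937348588244 → 110983286869337453/2996937348588244
APPEND 9: p_13 = 9·110983286869337453 + 2519767438423830 = 1001369349262460907, q_13 = 9·2996937348588244 + 68042543692723 = 27040478680986919 → 1001369349262460907/27040478680986919
APPEND 13: p_14 = 13·1001369349262460907 + 110983286869337453 = 13128784827281329244, q_14 = 13·27040478680986919 + 2996937348588244 = 354523160201418191 → 13128784827281329244/354523160201418191
APPEND 41: p_15 = 41·13128784827281329244 + 1001369349262460907 = 539281547267796959911, q_15 = 41·354523160201418191 + 27040478680986919 = 14562490046939132750 → 539281547267796959911/14562490046939132750
APPEND 3: p_16 = 3·539281547267796959911 + 13128784827281329244 = 1630973426630672208977, q_16 = 3·14562490046939132750 + 354523160201418191 = 44041993301018816441 → 1630973426630672208977/44041993301018816441
APPEND 33: p_17 = 33·1630973426630672208977 + 539281547267796959911 = 54361404626079979856152, q_17 = 33·44041993301018816441 + 14562490046939132750 = 1467948268980560075303 → 54361404626079979856152/1467948268980560075303
APPEND 29: p_18 = 29·54361404626079979856152 + 1630973426630672208977 = 1578111707582950088037385, q_18 = 29·1467948268980560075303 + 44041993301018816441 = 42614541793737261000228 → 1578111707582950088037385/42614541793737261000228
APPEND 31: p_19 = 31·1578111707582950088037385 + 54361404626079979856152 = 48975824339697532709015087, q_19 = 31·42614541793737261000228 + 1467948268980560075303 = 1322518743874835651082371 → 48975824339697532709015087/1322518743874835651082371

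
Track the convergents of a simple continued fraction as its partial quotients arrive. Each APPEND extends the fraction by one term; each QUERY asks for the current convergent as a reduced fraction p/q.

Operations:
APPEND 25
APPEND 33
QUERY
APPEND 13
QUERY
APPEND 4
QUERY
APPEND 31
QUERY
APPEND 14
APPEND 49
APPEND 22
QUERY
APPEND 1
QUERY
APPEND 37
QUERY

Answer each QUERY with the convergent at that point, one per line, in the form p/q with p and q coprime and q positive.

APPEND 25: p_0 = 25·1 + 0 = 25, q_0 = 25·0 + 1 = 1 → 25/1
APPEND 33: p_1 = 33·25 + 1 = 826, q_1 = 33·1 + 0 = 33 → 826/33
APPEND 13: p_2 = 13·826 + 25 = 10763, q_2 = 13·33 + 1 = 430 → 10763/430
APPEND 4: p_3 = 4·10763 + 826 = 43878, q_3 = 4·430 + 33 = 1753 → 43878/1753
APPEND 31: p_4 = 31·43878 + 10763 = 1370981, q_4 = 31·1753 + 430 = 54773 → 1370981/54773
APPEND 14: p_5 = 14·1370981 + 43878 = 19237612, q_5 = 14·54773 + 1753 = 768575 → 19237612/768575
APPEND 49: p_6 = 49·19237612 + 1370981 = 944013969, q_6 = 49·768575 + 54773 = 37714948 → 944013969/37714948
APPEND 22: p_7 = 22·944013969 + 19237612 = 20787544930, q_7 = 22·37714948 + 768575 = 830497431 → 20787544930/830497431
APPEND 1: p_8 = 1·20787544930 + 944013969 = 21731558899, q_8 = 1·830497431 + 37714948 = 868212379 → 21731558899/868212379
APPEND 37: p_9 = 37·21731558899 + 20787544930 = 824855224193, q_9 = 37·868212379 + 830497431 = 32954355454 → 824855224193/32954355454

826/33
10763/430
43878/1753
1370981/54773
20787544930/830497431
21731558899/868212379
824855224193/32954355454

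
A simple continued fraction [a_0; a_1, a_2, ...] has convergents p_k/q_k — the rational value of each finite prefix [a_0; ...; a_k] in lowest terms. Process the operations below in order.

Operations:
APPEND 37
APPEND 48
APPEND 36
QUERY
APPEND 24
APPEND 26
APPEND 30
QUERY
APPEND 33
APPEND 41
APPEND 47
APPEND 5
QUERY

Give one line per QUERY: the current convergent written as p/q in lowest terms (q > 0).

64009/1729
1203092803/32497734
385027338691514/10400291651919

APPEND 37: p_0 = 37·1 + 0 = 37, q_0 = 37·0 + 1 = 1 → 37/1
APPEND 48: p_1 = 48·37 + 1 = 1777, q_1 = 48·1 + 0 = 48 → 1777/48
APPEND 36: p_2 = 36·1777 + 37 = 64009, q_2 = 36·48 + 1 = 1729 → 64009/1729
APPEND 24: p_3 = 24·64009 + 1777 = 1537993, q_3 = 24·1729 + 48 = 41544 → 1537993/41544
APPEND 26: p_4 = 26·1537993 + 64009 = 40051827, q_4 = 26·41544 + 1729 = 1081873 → 40051827/1081873
APPEND 30: p_5 = 30·40051827 + 1537993 = 1203092803, q_5 = 30·1081873 + 41544 = 32497734 → 1203092803/32497734
APPEND 33: p_6 = 33·1203092803 + 40051827 = 39742114326, q_6 = 33·32497734 + 1081873 = 1073507095 → 39742114326/1073507095
APPEND 41: p_7 = 41·39742114326 + 1203092803 = 1630629780169, q_7 = 41·1073507095 + 32497734 = 44046288629 → 1630629780169/44046288629
APPEND 47: p_8 = 47·1630629780169 + 39742114326 = 76679341782269, q_8 = 47·44046288629 + 1073507095 = 2071249072658 → 76679341782269/2071249072658
APPEND 5: p_9 = 5·76679341782269 + 1630629780169 = 385027338691514, q_9 = 5·2071249072658 + 44046288629 = 10400291651919 → 385027338691514/10400291651919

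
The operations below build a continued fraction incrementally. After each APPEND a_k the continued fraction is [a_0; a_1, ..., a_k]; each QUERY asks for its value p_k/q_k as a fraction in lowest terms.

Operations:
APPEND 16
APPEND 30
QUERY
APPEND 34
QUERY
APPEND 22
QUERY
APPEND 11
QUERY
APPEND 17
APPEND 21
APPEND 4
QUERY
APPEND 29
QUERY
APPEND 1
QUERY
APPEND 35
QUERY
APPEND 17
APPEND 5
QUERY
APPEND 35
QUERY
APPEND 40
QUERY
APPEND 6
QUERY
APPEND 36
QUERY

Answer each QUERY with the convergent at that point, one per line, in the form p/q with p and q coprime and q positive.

481/30
16370/1021
360621/22492
3983201/248433
5802311034/361891237
169700578985/10584257219
175502890019/10946148456
6312301729650/393699453179
543735463199995/33912883715674
19138225844293894/1193654766901089
766072769234955755/47780103559759234
4615574841254028424/287874276125456493
166926767054379979019/10411254044076192982

APPEND 16: p_0 = 16·1 + 0 = 16, q_0 = 16·0 + 1 = 1 → 16/1
APPEND 30: p_1 = 30·16 + 1 = 481, q_1 = 30·1 + 0 = 30 → 481/30
APPEND 34: p_2 = 34·481 + 16 = 16370, q_2 = 34·30 + 1 = 1021 → 16370/1021
APPEND 22: p_3 = 22·16370 + 481 = 360621, q_3 = 22·1021 + 30 = 22492 → 360621/22492
APPEND 11: p_4 = 11·360621 + 16370 = 3983201, q_4 = 11·22492 + 1021 = 248433 → 3983201/248433
APPEND 17: p_5 = 17·3983201 + 360621 = 68075038, q_5 = 17·248433 + 22492 = 4245853 → 68075038/4245853
APPEND 21: p_6 = 21·68075038 + 3983201 = 1433558999, q_6 = 21·4245853 + 248433 = 89411346 → 1433558999/89411346
APPEND 4: p_7 = 4·1433558999 + 68075038 = 5802311034, q_7 = 4·89411346 + 4245853 = 361891237 → 5802311034/361891237
APPEND 29: p_8 = 29·5802311034 + 1433558999 = 169700578985, q_8 = 29·361891237 + 89411346 = 10584257219 → 169700578985/10584257219
APPEND 1: p_9 = 1·169700578985 + 5802311034 = 175502890019, q_9 = 1·10584257219 + 361891237 = 10946148456 → 175502890019/10946148456
APPEND 35: p_10 = 35·175502890019 + 169700578985 = 6312301729650, q_10 = 35·10946148456 + 10584257219 = 393699453179 → 6312301729650/393699453179
APPEND 17: p_11 = 17·6312301729650 + 175502890019 = 107484632294069, q_11 = 17·393699453179 + 10946148456 = 6703836852499 → 107484632294069/6703836852499
APPEND 5: p_12 = 5·107484632294069 + 6312301729650 = 543735463199995, q_12 = 5·6703836852499 + 393699453179 = 33912883715674 → 543735463199995/33912883715674
APPEND 35: p_13 = 35·543735463199995 + 107484632294069 = 19138225844293894, q_13 = 35·33912883715674 + 6703836852499 = 1193654766901089 → 19138225844293894/1193654766901089
APPEND 40: p_14 = 40·19138225844293894 + 543735463199995 = 766072769234955755, q_14 = 40·1193654766901089 + 33912883715674 = 47780103559759234 → 766072769234955755/47780103559759234
APPEND 6: p_15 = 6·766072769234955755 + 19138225844293894 = 4615574841254028424, q_15 = 6·47780103559759234 + 1193654766901089 = 287874276125456493 → 4615574841254028424/287874276125456493
APPEND 36: p_16 = 36·4615574841254028424 + 766072769234955755 = 166926767054379979019, q_16 = 36·287874276125456493 + 47780103559759234 = 10411254044076192982 → 166926767054379979019/10411254044076192982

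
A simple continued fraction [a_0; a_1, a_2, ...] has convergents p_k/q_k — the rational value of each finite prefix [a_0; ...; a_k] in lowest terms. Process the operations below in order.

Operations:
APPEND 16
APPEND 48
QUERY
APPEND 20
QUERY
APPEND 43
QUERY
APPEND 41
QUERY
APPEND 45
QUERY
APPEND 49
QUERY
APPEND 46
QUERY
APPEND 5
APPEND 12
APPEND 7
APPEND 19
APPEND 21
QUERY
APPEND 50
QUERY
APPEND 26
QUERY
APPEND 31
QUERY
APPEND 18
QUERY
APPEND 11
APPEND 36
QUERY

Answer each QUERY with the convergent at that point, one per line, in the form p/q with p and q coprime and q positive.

APPEND 16: p_0 = 16·1 + 0 = 16, q_0 = 16·0 + 1 = 1 → 16/1
APPEND 48: p_1 = 48·16 + 1 = 769, q_1 = 48·1 + 0 = 48 → 769/48
APPEND 20: p_2 = 20·769 + 16 = 15396, q_2 = 20·48 + 1 = 961 → 15396/961
APPEND 43: p_3 = 43·15396 + 769 = 662797, q_3 = 43·961 + 48 = 41371 → 662797/41371
APPEND 41: p_4 = 41·662797 + 15396 = 27190073, q_4 = 41·41371 + 961 = 1697172 → 27190073/1697172
APPEND 45: p_5 = 45·27190073 + 662797 = 1224216082, q_5 = 45·1697172 + 41371 = 76414111 → 1224216082/76414111
APPEND 49: p_6 = 49·1224216082 + 27190073 = 60013778091, q_6 = 49·76414111 + 1697172 = 3745988611 → 60013778091/3745988611
APPEND 46: p_7 = 46·60013778091 + 1224216082 = 2761858008268, q_7 = 46·3745988611 + 76414111 = 172391890217 → 2761858008268/172391890217
APPEND 5: p_8 = 5·2761858008268 + 60013778091 = 13869303819431, q_8 = 5·172391890217 + 3745988611 = 865705439696 → 13869303819431/865705439696
APPEND 12: p_9 = 12·13869303819431 + 2761858008268 = 169193503841440, q_9 = 12·865705439696 + 172391890217 = 10560857166569 → 169193503841440/10560857166569
APPEND 7: p_10 = 7·169193503841440 + 13869303819431 = 1198223830709511, q_10 = 7·10560857166569 + 865705439696 = 74791705605679 → 1198223830709511/74791705605679
APPEND 19: p_11 = 19·1198223830709511 + 169193503841440 = 22935446287322149, q_11 = 19·74791705605679 + 10560857166569 = 1431603263674470 → 22935446287322149/1431603263674470
APPEND 21: p_12 = 21·22935446287322149 + 1198223830709511 = 482842595864474640, q_12 = 21·1431603263674470 + 74791705605679 = 30138460242769549 → 482842595864474640/30138460242769549
APPEND 50: p_13 = 50·482842595864474640 + 22935446287322149 = 24165065239511054149, q_13 = 50·30138460242769549 + 1431603263674470 = 1508354615402151920 → 24165065239511054149/1508354615402151920
APPEND 26: p_14 = 26·24165065239511054149 + 482842595864474640 = 628774538823151882514, q_14 = 26·1508354615402151920 + 30138460242769549 = 39247358460698719469 → 628774538823151882514/39247358460698719469
APPEND 31: p_15 = 31·628774538823151882514 + 24165065239511054149 = 19516175768757219412083, q_15 = 31·39247358460698719469 + 1508354615402151920 = 1218176466897062455459 → 19516175768757219412083/1218176466897062455459
APPEND 18: p_16 = 18·19516175768757219412083 + 628774538823151882514 = 351919938376453101300008, q_16 = 18·1218176466897062455459 + 39247358460698719469 = 21966423762607822917731 → 351919938376453101300008/21966423762607822917731
APPEND 11: p_17 = 11·351919938376453101300008 + 19516175768757219412083 = 3890635497909741333712171, q_17 = 11·21966423762607822917731 + 1218176466897062455459 = 242848837855583114550500 → 3890635497909741333712171/242848837855583114550500
APPEND 36: p_18 = 36·3890635497909741333712171 + 351919938376453101300008 = 140414797863127141114938164, q_18 = 36·242848837855583114550500 + 21966423762607822917731 = 8764524586563599946735731 → 140414797863127141114938164/8764524586563599946735731

769/48
15396/961
662797/41371
27190073/1697172
1224216082/76414111
60013778091/3745988611
2761858008268/172391890217
482842595864474640/30138460242769549
24165065239511054149/1508354615402151920
628774538823151882514/39247358460698719469
19516175768757219412083/1218176466897062455459
351919938376453101300008/21966423762607822917731
140414797863127141114938164/8764524586563599946735731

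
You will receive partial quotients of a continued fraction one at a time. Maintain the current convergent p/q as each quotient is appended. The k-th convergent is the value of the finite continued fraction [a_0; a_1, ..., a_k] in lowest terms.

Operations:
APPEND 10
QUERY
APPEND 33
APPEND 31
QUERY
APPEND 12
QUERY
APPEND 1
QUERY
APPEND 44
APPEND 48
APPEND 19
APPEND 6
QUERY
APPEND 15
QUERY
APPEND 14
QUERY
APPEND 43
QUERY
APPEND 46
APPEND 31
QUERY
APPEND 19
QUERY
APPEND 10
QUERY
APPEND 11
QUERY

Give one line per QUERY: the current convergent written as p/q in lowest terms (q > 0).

10/1
10271/1024
123583/12321
133854/13345
33244109844/3314377201
504154205053/50263255983
7091402980586/706999960963
305434482370251/30451261577392
436074839834746343/43475867269728237
8299479034452192649/827442943157357498
83430865184356672833/8317905298843303217
926038996062375593812/92324401230433692885

APPEND 10: p_0 = 10·1 + 0 = 10, q_0 = 10·0 + 1 = 1 → 10/1
APPEND 33: p_1 = 33·10 + 1 = 331, q_1 = 33·1 + 0 = 33 → 331/33
APPEND 31: p_2 = 31·331 + 10 = 10271, q_2 = 31·33 + 1 = 1024 → 10271/1024
APPEND 12: p_3 = 12·10271 + 331 = 123583, q_3 = 12·1024 + 33 = 12321 → 123583/12321
APPEND 1: p_4 = 1·123583 + 10271 = 133854, q_4 = 1·12321 + 1024 = 13345 → 133854/13345
APPEND 44: p_5 = 44·133854 + 123583 = 6013159, q_5 = 44·13345 + 12321 = 599501 → 6013159/599501
APPEND 48: p_6 = 48·6013159 + 133854 = 288765486, q_6 = 48·599501 + 13345 = 28789393 → 288765486/28789393
APPEND 19: p_7 = 19·288765486 + 6013159 = 5492557393, q_7 = 19·28789393 + 599501 = 547597968 → 5492557393/547597968
APPEND 6: p_8 = 6·5492557393 + 288765486 = 33244109844, q_8 = 6·547597968 + 28789393 = 3314377201 → 33244109844/3314377201
APPEND 15: p_9 = 15·33244109844 + 5492557393 = 504154205053, q_9 = 15·3314377201 + 547597968 = 50263255983 → 504154205053/50263255983
APPEND 14: p_10 = 14·504154205053 + 33244109844 = 7091402980586, q_10 = 14·50263255983 + 3314377201 = 706999960963 → 7091402980586/706999960963
APPEND 43: p_11 = 43·7091402980586 + 504154205053 = 305434482370251, q_11 = 43·706999960963 + 50263255983 = 30451261577392 → 305434482370251/30451261577392
APPEND 46: p_12 = 46·305434482370251 + 7091402980586 = 14057077592012132, q_12 = 46·30451261577392 + 706999960963 = 1401465032520995 → 14057077592012132/1401465032520995
APPEND 31: p_13 = 31·14057077592012132 + 305434482370251 = 436074839834746343, q_13 = 31·1401465032520995 + 30451261577392 = 43475867269728237 → 436074839834746343/43475867269728237
APPEND 19: p_14 = 19·436074839834746343 + 14057077592012132 = 8299479034452192649, q_14 = 19·43475867269728237 + 1401465032520995 = 827442943157357498 → 8299479034452192649/827442943157357498
APPEND 10: p_15 = 10·8299479034452192649 + 436074839834746343 = 83430865184356672833, q_15 = 10·827442943157357498 + 43475867269728237 = 8317905298843303217 → 83430865184356672833/8317905298843303217
APPEND 11: p_16 = 11·83430865184356672833 + 8299479034452192649 = 926038996062375593812, q_16 = 11·8317905298843303217 + 827442943157357498 = 92324401230433692885 → 926038996062375593812/92324401230433692885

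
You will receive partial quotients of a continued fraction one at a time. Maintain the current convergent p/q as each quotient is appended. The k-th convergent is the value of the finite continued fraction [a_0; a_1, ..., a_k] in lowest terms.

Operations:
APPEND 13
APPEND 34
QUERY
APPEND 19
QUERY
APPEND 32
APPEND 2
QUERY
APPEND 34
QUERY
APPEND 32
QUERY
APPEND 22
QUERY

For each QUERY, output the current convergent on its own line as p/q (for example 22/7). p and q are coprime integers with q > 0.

APPEND 13: p_0 = 13·1 + 0 = 13, q_0 = 13·0 + 1 = 1 → 13/1
APPEND 34: p_1 = 34·13 + 1 = 443, q_1 = 34·1 + 0 = 34 → 443/34
APPEND 19: p_2 = 19·443 + 13 = 8430, q_2 = 19·34 + 1 = 647 → 8430/647
APPEND 32: p_3 = 32·8430 + 443 = 270203, q_3 = 32·647 + 34 = 20738 → 270203/20738
APPEND 2: p_4 = 2·270203 + 8430 = 548836, q_4 = 2·20738 + 647 = 42123 → 548836/42123
APPEND 34: p_5 = 34·548836 + 270203 = 18930627, q_5 = 34·42123 + 20738 = 1452920 → 18930627/1452920
APPEND 32: p_6 = 32·18930627 + 548836 = 606328900, q_6 = 32·1452920 + 42123 = 46535563 → 606328900/46535563
APPEND 22: p_7 = 22·606328900 + 18930627 = 13358166427, q_7 = 22·46535563 + 1452920 = 1025235306 → 13358166427/1025235306

443/34
8430/647
548836/42123
18930627/1452920
606328900/46535563
13358166427/1025235306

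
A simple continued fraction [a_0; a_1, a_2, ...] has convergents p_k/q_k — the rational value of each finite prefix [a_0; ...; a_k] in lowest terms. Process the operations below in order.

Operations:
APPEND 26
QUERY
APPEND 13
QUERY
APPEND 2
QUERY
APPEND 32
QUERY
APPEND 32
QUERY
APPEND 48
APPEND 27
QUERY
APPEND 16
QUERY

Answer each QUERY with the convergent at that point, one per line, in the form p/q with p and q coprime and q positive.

26/1
339/13
704/27
22867/877
732448/28091
950602465/36457706
15244819811/584672541

APPEND 26: p_0 = 26·1 + 0 = 26, q_0 = 26·0 + 1 = 1 → 26/1
APPEND 13: p_1 = 13·26 + 1 = 339, q_1 = 13·1 + 0 = 13 → 339/13
APPEND 2: p_2 = 2·339 + 26 = 704, q_2 = 2·13 + 1 = 27 → 704/27
APPEND 32: p_3 = 32·704 + 339 = 22867, q_3 = 32·27 + 13 = 877 → 22867/877
APPEND 32: p_4 = 32·22867 + 704 = 732448, q_4 = 32·877 + 27 = 28091 → 732448/28091
APPEND 48: p_5 = 48·732448 + 22867 = 35180371, q_5 = 48·28091 + 877 = 1349245 → 35180371/1349245
APPEND 27: p_6 = 27·35180371 + 732448 = 950602465, q_6 = 27·1349245 + 28091 = 36457706 → 950602465/36457706
APPEND 16: p_7 = 16·950602465 + 35180371 = 15244819811, q_7 = 16·36457706 + 1349245 = 584672541 → 15244819811/584672541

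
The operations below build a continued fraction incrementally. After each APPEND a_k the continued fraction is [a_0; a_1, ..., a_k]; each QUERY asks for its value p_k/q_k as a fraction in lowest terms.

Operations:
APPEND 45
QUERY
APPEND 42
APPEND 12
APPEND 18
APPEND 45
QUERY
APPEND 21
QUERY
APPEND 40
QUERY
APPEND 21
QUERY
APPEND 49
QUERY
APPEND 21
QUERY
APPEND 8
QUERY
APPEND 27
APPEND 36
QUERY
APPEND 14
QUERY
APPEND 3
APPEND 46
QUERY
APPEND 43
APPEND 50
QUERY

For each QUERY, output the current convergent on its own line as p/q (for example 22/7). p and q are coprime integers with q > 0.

APPEND 45: p_0 = 45·1 + 0 = 45, q_0 = 45·0 + 1 = 1 → 45/1
APPEND 42: p_1 = 42·45 + 1 = 1891, q_1 = 42·1 + 0 = 42 → 1891/42
APPEND 12: p_2 = 12·1891 + 45 = 22737, q_2 = 12·42 + 1 = 505 → 22737/505
APPEND 18: p_3 = 18·22737 + 1891 = 411157, q_3 = 18·505 + 42 = 9132 → 411157/9132
APPEND 45: p_4 = 45·411157 + 22737 = 18524802, q_4 = 45·9132 + 505 = 411445 → 18524802/411445
APPEND 21: p_5 = 21·18524802 + 411157 = 389431999, q_5 = 21·411445 + 9132 = 8649477 → 389431999/8649477
APPEND 40: p_6 = 40·389431999 + 18524802 = 15595804762, q_6 = 40·8649477 + 411445 = 346390525 → 15595804762/346390525
APPEND 21: p_7 = 21·15595804762 + 389431999 = 327901332001, q_7 = 21·346390525 + 8649477 = 7282850502 → 327901332001/7282850502
APPEND 49: p_8 = 49·327901332001 + 15595804762 = 16082761072811, q_8 = 49·7282850502 + 346390525 = 357206065123 → 16082761072811/357206065123
APPEND 21: p_9 = 21·16082761072811 + 327901332001 = 338065883861032, q_9 = 21·357206065123 + 7282850502 = 7508610218085 → 338065883861032/7508610218085
APPEND 8: p_10 = 8·338065883861032 + 16082761072811 = 2720609831961067, q_10 = 8·7508610218085 + 357206065123 = 60426087809803 → 2720609831961067/60426087809803
APPEND 27: p_11 = 27·2720609831961067 + 338065883861032 = 73794531346809841, q_11 = 27·60426087809803 + 7508610218085 = 1639012981082766 → 73794531346809841/1639012981082766
APPEND 36: p_12 = 36·73794531346809841 + 2720609831961067 = 2659323738317115343, q_12 = 36·1639012981082766 + 60426087809803 = 59064893406789379 → 2659323738317115343/59064893406789379
APPEND 14: p_13 = 14·2659323738317115343 + 73794531346809841 = 37304326867786424643, q_13 = 14·59064893406789379 + 1639012981082766 = 828547520676134072 → 37304326867786424643/828547520676134072
APPEND 3: p_14 = 3·37304326867786424643 + 2659323738317115343 = 114572304341676389272, q_14 = 3·828547520676134072 + 59064893406789379 = 2544707455435191595 → 114572304341676389272/2544707455435191595
APPEND 46: p_15 = 46·114572304341676389272 + 37304326867786424643 = 5307630326584900331155, q_15 = 46·2544707455435191595 + 828547520676134072 = 117885090470694947442 → 5307630326584900331155/117885090470694947442
APPEND 43: p_16 = 43·5307630326584900331155 + 114572304341676389272 = 228342676347492390628937, q_16 = 43·117885090470694947442 + 2544707455435191595 = 5071603597695317931601 → 228342676347492390628937/5071603597695317931601
APPEND 50: p_17 = 50·228342676347492390628937 + 5307630326584900331155 = 11422441447701204431778005, q_17 = 50·5071603597695317931601 + 117885090470694947442 = 253698064975236591527492 → 11422441447701204431778005/253698064975236591527492

45/1
18524802/411445
389431999/8649477
15595804762/346390525
327901332001/7282850502
16082761072811/357206065123
338065883861032/7508610218085
2720609831961067/60426087809803
2659323738317115343/59064893406789379
37304326867786424643/828547520676134072
5307630326584900331155/117885090470694947442
11422441447701204431778005/253698064975236591527492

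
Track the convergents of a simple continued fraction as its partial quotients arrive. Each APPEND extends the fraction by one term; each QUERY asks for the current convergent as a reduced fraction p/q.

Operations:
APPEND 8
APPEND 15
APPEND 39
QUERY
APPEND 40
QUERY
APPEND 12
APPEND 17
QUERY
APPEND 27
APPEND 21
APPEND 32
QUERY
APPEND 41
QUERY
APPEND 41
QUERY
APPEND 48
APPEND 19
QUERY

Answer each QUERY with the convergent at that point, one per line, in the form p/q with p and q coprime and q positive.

4727/586
189201/23455
38866564/4818237
709019233039/87896185069
29091912540870/3606486269411
1193477433408709/147953833230920
1090197643040427847/135150372978948769

APPEND 8: p_0 = 8·1 + 0 = 8, q_0 = 8·0 + 1 = 1 → 8/1
APPEND 15: p_1 = 15·8 + 1 = 121, q_1 = 15·1 + 0 = 15 → 121/15
APPEND 39: p_2 = 39·121 + 8 = 4727, q_2 = 39·15 + 1 = 586 → 4727/586
APPEND 40: p_3 = 40·4727 + 121 = 189201, q_3 = 40·586 + 15 = 23455 → 189201/23455
APPEND 12: p_4 = 12·189201 + 4727 = 2275139, q_4 = 12·23455 + 586 = 282046 → 2275139/282046
APPEND 17: p_5 = 17·2275139 + 189201 = 38866564, q_5 = 17·282046 + 23455 = 4818237 → 38866564/4818237
APPEND 27: p_6 = 27·38866564 + 2275139 = 1051672367, q_6 = 27·4818237 + 282046 = 130374445 → 1051672367/130374445
APPEND 21: p_7 = 21·1051672367 + 38866564 = 22123986271, q_7 = 21·130374445 + 4818237 = 2742681582 → 22123986271/2742681582
APPEND 32: p_8 = 32·22123986271 + 1051672367 = 709019233039, q_8 = 32·2742681582 + 130374445 = 87896185069 → 709019233039/87896185069
APPEND 41: p_9 = 41·709019233039 + 22123986271 = 29091912540870, q_9 = 41·87896185069 + 2742681582 = 3606486269411 → 29091912540870/3606486269411
APPEND 41: p_10 = 41·29091912540870 + 709019233039 = 1193477433408709, q_10 = 41·3606486269411 + 87896185069 = 147953833230920 → 1193477433408709/147953833230920
APPEND 48: p_11 = 48·1193477433408709 + 29091912540870 = 57316008716158902, q_11 = 48·147953833230920 + 3606486269411 = 7105390481353571 → 57316008716158902/7105390481353571
APPEND 19: p_12 = 19·57316008716158902 + 1193477433408709 = 1090197643040427847, q_12 = 19·7105390481353571 + 147953833230920 = 135150372978948769 → 1090197643040427847/135150372978948769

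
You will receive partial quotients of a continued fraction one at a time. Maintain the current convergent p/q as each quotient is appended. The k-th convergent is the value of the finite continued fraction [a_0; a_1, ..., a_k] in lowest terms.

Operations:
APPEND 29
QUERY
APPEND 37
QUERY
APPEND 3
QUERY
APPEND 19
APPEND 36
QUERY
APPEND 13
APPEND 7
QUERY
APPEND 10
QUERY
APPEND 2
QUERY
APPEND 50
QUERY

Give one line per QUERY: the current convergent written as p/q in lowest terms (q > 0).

APPEND 29: p_0 = 29·1 + 0 = 29, q_0 = 29·0 + 1 = 1 → 29/1
APPEND 37: p_1 = 37·29 + 1 = 1074, q_1 = 37·1 + 0 = 37 → 1074/37
APPEND 3: p_2 = 3·1074 + 29 = 3251, q_2 = 3·37 + 1 = 112 → 3251/112
APPEND 19: p_3 = 19·3251 + 1074 = 62843, q_3 = 19·112 + 37 = 2165 → 62843/2165
APPEND 36: p_4 = 36·62843 + 3251 = 2265599, q_4 = 36·2165 + 112 = 78052 → 2265599/78052
APPEND 13: p_5 = 13·2265599 + 62843 = 29515630, q_5 = 13·78052 + 2165 = 1016841 → 29515630/1016841
APPEND 7: p_6 = 7·29515630 + 2265599 = 208875009, q_6 = 7·1016841 + 78052 = 7195939 → 208875009/7195939
APPEND 10: p_7 = 10·208875009 + 29515630 = 2118265720, q_7 = 10·7195939 + 1016841 = 72976231 → 2118265720/72976231
APPEND 2: p_8 = 2·2118265720 + 208875009 = 4445406449, q_8 = 2·72976231 + 7195939 = 153148401 → 4445406449/153148401
APPEND 50: p_9 = 50·4445406449 + 2118265720 = 224388588170, q_9 = 50·153148401 + 72976231 = 7730396281 → 224388588170/7730396281

29/1
1074/37
3251/112
2265599/78052
208875009/7195939
2118265720/72976231
4445406449/153148401
224388588170/7730396281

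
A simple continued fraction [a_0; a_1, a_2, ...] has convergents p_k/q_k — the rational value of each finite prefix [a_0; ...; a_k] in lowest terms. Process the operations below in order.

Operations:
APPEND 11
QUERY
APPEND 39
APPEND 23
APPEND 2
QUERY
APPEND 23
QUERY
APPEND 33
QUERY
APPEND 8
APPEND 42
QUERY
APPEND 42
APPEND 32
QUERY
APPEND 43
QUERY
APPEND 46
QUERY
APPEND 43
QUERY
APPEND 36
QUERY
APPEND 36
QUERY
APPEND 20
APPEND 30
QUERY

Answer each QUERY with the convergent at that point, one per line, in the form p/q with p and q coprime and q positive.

APPEND 11: p_0 = 11·1 + 0 = 11, q_0 = 11·0 + 1 = 1 → 11/1
APPEND 39: p_1 = 39·11 + 1 = 430, q_1 = 39·1 + 0 = 39 → 430/39
APPEND 23: p_2 = 23·430 + 11 = 9901, q_2 = 23·39 + 1 = 898 → 9901/898
APPEND 2: p_3 = 2·9901 + 430 = 20232, q_3 = 2·898 + 39 = 1835 → 20232/1835
APPEND 23: p_4 = 23·20232 + 9901 = 475237, q_4 = 23·1835 + 898 = 43103 → 475237/43103
APPEND 33: p_5 = 33·475237 + 20232 = 15703053, q_5 = 33·43103 + 1835 = 1424234 → 15703053/1424234
APPEND 8: p_6 = 8·15703053 + 475237 = 126099661, q_6 = 8·1424234 + 43103 = 11436975 → 126099661/11436975
APPEND 42: p_7 = 42·126099661 + 15703053 = 5311888815, q_7 = 42·11436975 + 1424234 = 481777184 → 5311888815/481777184
APPEND 42: p_8 = 42·5311888815 + 126099661 = 223225429891, q_8 = 42·481777184 + 11436975 = 20246078703 → 223225429891/20246078703
APPEND 32: p_9 = 32·223225429891 + 5311888815 = 7148525645327, q_9 = 32·20246078703 + 481777184 = 648356295680 → 7148525645327/648356295680
APPEND 43: p_10 = 43·7148525645327 + 223225429891 = 307609828178952, q_10 = 43·648356295680 + 20246078703 = 27899566792943 → 307609828178952/27899566792943
APPEND 46: p_11 = 46·307609828178952 + 7148525645327 = 14157200621877119, q_11 = 46·27899566792943 + 648356295680 = 1284028428771058 → 14157200621877119/1284028428771058
APPEND 43: p_12 = 43·14157200621877119 + 307609828178952 = 609067236568895069, q_12 = 43·1284028428771058 + 27899566792943 = 55241122003948437 → 609067236568895069/55241122003948437
APPEND 36: p_13 = 36·609067236568895069 + 14157200621877119 = 21940577717102099603, q_13 = 36·55241122003948437 + 1284028428771058 = 1989964420570914790 → 21940577717102099603/1989964420570914790
APPEND 36: p_14 = 36·21940577717102099603 + 609067236568895069 = 790469865052244480777, q_14 = 36·1989964420570914790 + 55241122003948437 = 71693960262556880877 → 790469865052244480777/71693960262556880877
APPEND 20: p_15 = 20·790469865052244480777 + 21940577717102099603 = 15831337878761991715143, q_15 = 20·71693960262556880877 + 1989964420570914790 = 1435869169671708532330 → 15831337878761991715143/1435869169671708532330
APPEND 30: p_16 = 30·15831337878761991715143 + 790469865052244480777 = 475730606227911995935067, q_16 = 30·1435869169671708532330 + 71693960262556880877 = 43147769050413812850777 → 475730606227911995935067/43147769050413812850777

11/1
20232/1835
475237/43103
15703053/1424234
5311888815/481777184
7148525645327/648356295680
307609828178952/27899566792943
14157200621877119/1284028428771058
609067236568895069/55241122003948437
21940577717102099603/1989964420570914790
790469865052244480777/71693960262556880877
475730606227911995935067/43147769050413812850777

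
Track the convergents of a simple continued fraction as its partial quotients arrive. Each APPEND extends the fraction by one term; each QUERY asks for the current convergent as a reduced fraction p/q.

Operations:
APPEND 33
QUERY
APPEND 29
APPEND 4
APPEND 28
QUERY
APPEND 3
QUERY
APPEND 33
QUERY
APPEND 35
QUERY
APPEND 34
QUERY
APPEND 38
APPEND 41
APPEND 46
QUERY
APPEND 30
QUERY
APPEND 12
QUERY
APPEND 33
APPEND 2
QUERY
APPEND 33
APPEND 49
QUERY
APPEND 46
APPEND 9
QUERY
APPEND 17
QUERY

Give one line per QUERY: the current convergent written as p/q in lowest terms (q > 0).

33/1
109178/3305
331399/10032
11045345/334361
386918474/11712667
13166273461/398565039
945436568534110/28619940480957
28383639140006433/859220057543858
341549106248611306/10339260631007253
22940557396936970368/694448902392573667
37671497571365882852443/1140379010294342570349
15640586533201039761578920/473466619089550688122797
267623628290598750822255693/8101413217864501292037821

APPEND 33: p_0 = 33·1 + 0 = 33, q_0 = 33·0 + 1 = 1 → 33/1
APPEND 29: p_1 = 29·33 + 1 = 958, q_1 = 29·1 + 0 = 29 → 958/29
APPEND 4: p_2 = 4·958 + 33 = 3865, q_2 = 4·29 + 1 = 117 → 3865/117
APPEND 28: p_3 = 28·3865 + 958 = 109178, q_3 = 28·117 + 29 = 3305 → 109178/3305
APPEND 3: p_4 = 3·109178 + 3865 = 331399, q_4 = 3·3305 + 117 = 10032 → 331399/10032
APPEND 33: p_5 = 33·331399 + 109178 = 11045345, q_5 = 33·10032 + 3305 = 334361 → 11045345/334361
APPEND 35: p_6 = 35·11045345 + 331399 = 386918474, q_6 = 35·334361 + 10032 = 11712667 → 386918474/11712667
APPEND 34: p_7 = 34·386918474 + 11045345 = 13166273461, q_7 = 34·11712667 + 334361 = 398565039 → 13166273461/398565039
APPEND 38: p_8 = 38·13166273461 + 386918474 = 500705309992, q_8 = 38·398565039 + 11712667 = 15157184149 → 500705309992/15157184149
APPEND 41: p_9 = 41·500705309992 + 13166273461 = 20542083983133, q_9 = 41·15157184149 + 398565039 = 621843115148 → 20542083983133/621843115148
APPEND 46: p_10 = 46·20542083983133 + 500705309992 = 945436568534110, q_10 = 46·621843115148 + 15157184149 = 28619940480957 → 945436568534110/28619940480957
APPEND 30: p_11 = 30·945436568534110 + 20542083983133 = 28383639140006433, q_11 = 30·28619940480957 + 621843115148 = 859220057543858 → 28383639140006433/859220057543858
APPEND 12: p_12 = 12·28383639140006433 + 945436568534110 = 341549106248611306, q_12 = 12·859220057543858 + 28619940480957 = 10339260631007253 → 341549106248611306/10339260631007253
APPEND 33: p_13 = 33·341549106248611306 + 28383639140006433 = 11299504145344179531, q_13 = 33·10339260631007253 + 859220057543858 = 342054820880783207 → 11299504145344179531/342054820880783207
APPEND 2: p_14 = 2·11299504145344179531 + 341549106248611306 = 22940557396936970368, q_14 = 2·342054820880783207 + 10339260631007253 = 694448902392573667 → 22940557396936970368/694448902392573667
APPEND 33: p_15 = 33·22940557396936970368 + 11299504145344179531 = 768337898244264201675, q_15 = 33·694448902392573667 + 342054820880783207 = 23258868599835714218 → 768337898244264201675/23258868599835714218
APPEND 49: p_16 = 49·768337898244264201675 + 22940557396936970368 = 37671497571365882852443, q_16 = 49·23258868599835714218 + 694448902392573667 = 1140379010294342570349 → 37671497571365882852443/1140379010294342570349
APPEND 46: p_17 = 46·37671497571365882852443 + 768337898244264201675 = 1733657226181074875414053, q_17 = 46·1140379010294342570349 + 23258868599835714218 = 52480693342139593950272 → 1733657226181074875414053/52480693342139593950272
APPEND 9: p_18 = 9·1733657226181074875414053 + 37671497571365882852443 = 15640586533201039761578920, q_18 = 9·52480693342139593950272 + 1140379010294342570349 = 473466619089550688122797 → 15640586533201039761578920/473466619089550688122797
APPEND 17: p_19 = 17·15640586533201039761578920 + 1733657226181074875414053 = 267623628290598750822255693, q_19 = 17·473466619089550688122797 + 52480693342139593950272 = 8101413217864501292037821 → 267623628290598750822255693/8101413217864501292037821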